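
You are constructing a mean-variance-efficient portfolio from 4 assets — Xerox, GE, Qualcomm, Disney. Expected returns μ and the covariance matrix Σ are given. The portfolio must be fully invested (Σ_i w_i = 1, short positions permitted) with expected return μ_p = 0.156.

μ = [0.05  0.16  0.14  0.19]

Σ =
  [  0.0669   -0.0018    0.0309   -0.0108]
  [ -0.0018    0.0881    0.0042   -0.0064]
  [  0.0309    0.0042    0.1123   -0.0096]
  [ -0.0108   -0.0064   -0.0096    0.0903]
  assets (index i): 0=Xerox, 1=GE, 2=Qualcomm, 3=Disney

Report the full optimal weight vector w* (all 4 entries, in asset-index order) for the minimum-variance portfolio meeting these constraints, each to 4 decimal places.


0.1078  0.3110  0.1915  0.3897

g=Σ⁻¹μ = [0.6370  1.9493  1.2076  2.4468]
h=Σ⁻¹𝟙 = [15.0454  12.4366  5.5258  14.3426]
a=μᵀg=0.977710  b=𝟙ᵀg=6.240831  c=𝟙ᵀh=47.350404  D=ac−b²=7.346985
λ₁=(c·0.156−b)/D = (47.350404·0.156−6.240831)/7.346985 = 0.155960
λ₂=(a−b·0.156)/D = (0.977710−6.240831·0.156)/7.346985 = 0.000564
w* = 0.155960·g + 0.000564·h:
  w_0 = 0.155960·0.6370 + 0.000564·15.0454 = 0.1078  (Xerox)
  w_1 = 0.155960·1.9493 + 0.000564·12.4366 = 0.3110  (GE)
  w_2 = 0.155960·1.2076 + 0.000564·5.5258 = 0.1915  (Qualcomm)
  w_3 = 0.155960·2.4468 + 0.000564·14.3426 = 0.3897  (Disney)
Σw_i=1.0000  μᵀw=0.1560
σ²=wᵀΣw=λ₁·μ_p+λ₂ = 0.155960·0.156 + 0.000564 = 0.024893 ≈ 0.0249


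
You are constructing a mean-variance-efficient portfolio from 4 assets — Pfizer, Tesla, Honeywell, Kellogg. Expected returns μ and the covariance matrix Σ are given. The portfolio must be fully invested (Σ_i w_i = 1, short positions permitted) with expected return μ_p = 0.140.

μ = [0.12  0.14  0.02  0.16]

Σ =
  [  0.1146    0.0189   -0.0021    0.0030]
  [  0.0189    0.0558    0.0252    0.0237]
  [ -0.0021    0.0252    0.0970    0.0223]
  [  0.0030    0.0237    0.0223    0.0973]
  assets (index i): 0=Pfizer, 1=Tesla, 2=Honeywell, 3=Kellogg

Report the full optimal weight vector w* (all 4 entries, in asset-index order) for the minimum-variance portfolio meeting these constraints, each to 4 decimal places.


0.2179  0.4732  0.0130  0.2959

p=Σ⁻¹μ = [0.6715  2.0101  -0.5935  1.2701]
q=Σ⁻¹𝟙 = [7.0309  10.0194  6.4463  6.1428]
a=μᵀp=0.553338  b=𝟙ᵀp=3.358204  c=𝟙ᵀq=29.639437  D=ac−b²=5.123102
λ₁=(c·0.140−b)/D = (29.639437·0.140−3.358204)/5.123102 = 0.154461
λ₂=(a−b·0.140)/D = (0.553338−3.358204·0.140)/5.123102 = 0.016238
w* = 0.154461·p + 0.016238·q:
  w_0 = 0.154461·0.6715 + 0.016238·7.0309 = 0.2179  (Pfizer)
  w_1 = 0.154461·2.0101 + 0.016238·10.0194 = 0.4732  (Tesla)
  w_2 = 0.154461·-0.5935 + 0.016238·6.4463 = 0.0130  (Honeywell)
  w_3 = 0.154461·1.2701 + 0.016238·6.1428 = 0.2959  (Kellogg)
Σw_i=1.0000  μᵀw=0.1400
σ²=wᵀΣw=λ₁·μ_p+λ₂ = 0.154461·0.140 + 0.016238 = 0.037863 ≈ 0.0379


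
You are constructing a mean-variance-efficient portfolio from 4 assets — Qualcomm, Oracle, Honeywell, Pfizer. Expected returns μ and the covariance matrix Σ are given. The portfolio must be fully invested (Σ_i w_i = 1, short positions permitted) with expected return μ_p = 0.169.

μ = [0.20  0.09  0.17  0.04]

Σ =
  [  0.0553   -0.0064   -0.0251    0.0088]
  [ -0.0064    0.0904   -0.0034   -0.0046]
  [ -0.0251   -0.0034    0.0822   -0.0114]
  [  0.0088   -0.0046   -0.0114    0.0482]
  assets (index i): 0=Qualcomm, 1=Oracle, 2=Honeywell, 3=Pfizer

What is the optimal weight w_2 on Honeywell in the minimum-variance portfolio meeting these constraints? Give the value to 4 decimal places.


g=Σ⁻¹μ = [5.4319  1.5741  3.9188  0.9152]
h=Σ⁻¹𝟙 = [27.1918  15.0685  24.2764  22.9622]
a=μᵀg=1.930847  b=𝟙ᵀg=11.839999  c=𝟙ᵀh=89.498882  D=ac−b²=32.623029
λ₁=(c·0.169−b)/D = (89.498882·0.169−11.839999)/32.623029 = 0.100705
λ₂=(a−b·0.169)/D = (1.930847−11.839999·0.169)/32.623029 = -0.002149
w* = 0.100705·g + -0.002149·h:
  w_0 = 0.100705·5.4319 + -0.002149·27.1918 = 0.4886  (Qualcomm)
  w_1 = 0.100705·1.5741 + -0.002149·15.0685 = 0.1261  (Oracle)
  w_2 = 0.100705·3.9188 + -0.002149·24.2764 = 0.3425  (Honeywell)
  w_3 = 0.100705·0.9152 + -0.002149·22.9622 = 0.0428  (Pfizer)
Σw_i=1.0000  μᵀw=0.1690
σ²=wᵀΣw=λ₁·μ_p+λ₂ = 0.100705·0.169 + -0.002149 = 0.014870 ≈ 0.0149

0.3425


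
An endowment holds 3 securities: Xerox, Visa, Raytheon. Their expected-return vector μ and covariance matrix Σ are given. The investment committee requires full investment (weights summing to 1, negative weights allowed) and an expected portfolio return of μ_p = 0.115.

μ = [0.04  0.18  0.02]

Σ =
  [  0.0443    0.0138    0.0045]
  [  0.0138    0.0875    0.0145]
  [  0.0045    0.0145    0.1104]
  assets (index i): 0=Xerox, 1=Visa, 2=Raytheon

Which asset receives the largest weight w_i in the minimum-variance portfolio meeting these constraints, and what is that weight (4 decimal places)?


g=Σ⁻¹μ = [0.2807  2.0289  -0.0968]
h=Σ⁻¹𝟙 = [19.6108  7.1221  7.3232]
a=μᵀg=0.374496  b=𝟙ᵀg=2.212876  c=𝟙ᵀh=34.056146  D=ac−b²=7.857085
λ₁=(c·0.115−b)/D = (34.056146·0.115−2.212876)/7.857085 = 0.216821
λ₂=(a−b·0.115)/D = (0.374496−2.212876·0.115)/7.857085 = 0.015275
w* = 0.216821·g + 0.015275·h:
  w_0 = 0.216821·0.2807 + 0.015275·19.6108 = 0.3604  (Xerox)
  w_1 = 0.216821·2.0289 + 0.015275·7.1221 = 0.5487  (Visa)
  w_2 = 0.216821·-0.0968 + 0.015275·7.3232 = 0.0909  (Raytheon)
Σw_i=1.0000  μᵀw=0.1150
σ²=wᵀΣw=λ₁·μ_p+λ₂ = 0.216821·0.115 + 0.015275 = 0.040209 ≈ 0.0402

Visa (0.5487)


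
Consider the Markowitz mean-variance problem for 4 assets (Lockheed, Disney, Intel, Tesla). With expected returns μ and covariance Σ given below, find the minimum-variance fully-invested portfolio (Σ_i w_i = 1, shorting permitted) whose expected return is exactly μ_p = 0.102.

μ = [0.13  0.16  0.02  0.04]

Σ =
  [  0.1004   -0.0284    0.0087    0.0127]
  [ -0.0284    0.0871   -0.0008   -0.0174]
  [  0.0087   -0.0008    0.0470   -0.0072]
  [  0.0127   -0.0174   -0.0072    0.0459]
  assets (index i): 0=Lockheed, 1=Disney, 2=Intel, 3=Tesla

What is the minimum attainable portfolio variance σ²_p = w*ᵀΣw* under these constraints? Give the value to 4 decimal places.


x=Σ⁻¹μ = [1.8545  2.7345  0.3509  1.4500]
y=Σ⁻¹𝟙 = [9.8956  21.1056  24.5375  30.8983]
a=μᵀx=0.743633  b=𝟙ᵀx=6.389994  c=𝟙ᵀy=86.436906  D=ac−b²=23.445310
λ₁=(c·0.102−b)/D = (86.436906·0.102−6.389994)/23.445310 = 0.103499
λ₂=(a−b·0.102)/D = (0.743633−6.389994·0.102)/23.445310 = 0.003918
w* = 0.103499·x + 0.003918·y:
  w_0 = 0.103499·1.8545 + 0.003918·9.8956 = 0.2307  (Lockheed)
  w_1 = 0.103499·2.7345 + 0.003918·21.1056 = 0.3657  (Disney)
  w_2 = 0.103499·0.3509 + 0.003918·24.5375 = 0.1325  (Intel)
  w_3 = 0.103499·1.4500 + 0.003918·30.8983 = 0.2711  (Tesla)
Σw_i=1.0000  μᵀw=0.1020
σ²=wᵀΣw=λ₁·μ_p+λ₂ = 0.103499·0.102 + 0.003918 = 0.014475 ≈ 0.0145

0.0145


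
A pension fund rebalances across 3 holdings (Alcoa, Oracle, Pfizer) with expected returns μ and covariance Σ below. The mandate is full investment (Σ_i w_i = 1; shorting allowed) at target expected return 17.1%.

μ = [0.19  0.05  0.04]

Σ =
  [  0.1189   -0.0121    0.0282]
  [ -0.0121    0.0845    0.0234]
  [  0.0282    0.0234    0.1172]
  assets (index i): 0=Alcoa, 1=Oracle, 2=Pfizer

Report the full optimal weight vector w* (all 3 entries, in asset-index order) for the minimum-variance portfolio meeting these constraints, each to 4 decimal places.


p=Σ⁻¹μ = [1.7537  0.9158  -0.2635]
q=Σ⁻¹𝟙 = [8.6631  11.9500  4.0620]
a=μᵀp=0.368449  b=𝟙ᵀp=2.405973  c=𝟙ᵀq=24.675124  D=ac−b²=3.302811
λ₁=(c·0.171−b)/D = (24.675124·0.171−2.405973)/3.302811 = 0.549070
λ₂=(a−b·0.171)/D = (0.368449−2.405973·0.171)/3.302811 = -0.013011
w* = 0.549070·p + -0.013011·q:
  w_0 = 0.549070·1.7537 + -0.013011·8.6631 = 0.8502  (Alcoa)
  w_1 = 0.549070·0.9158 + -0.013011·11.9500 = 0.3474  (Oracle)
  w_2 = 0.549070·-0.2635 + -0.013011·4.0620 = -0.1975  (Pfizer)
Σw_i=1.0000  μᵀw=0.1710
σ²=wᵀΣw=λ₁·μ_p+λ₂ = 0.549070·0.171 + -0.013011 = 0.080880 ≈ 0.0809

0.8502  0.3474  -0.1975


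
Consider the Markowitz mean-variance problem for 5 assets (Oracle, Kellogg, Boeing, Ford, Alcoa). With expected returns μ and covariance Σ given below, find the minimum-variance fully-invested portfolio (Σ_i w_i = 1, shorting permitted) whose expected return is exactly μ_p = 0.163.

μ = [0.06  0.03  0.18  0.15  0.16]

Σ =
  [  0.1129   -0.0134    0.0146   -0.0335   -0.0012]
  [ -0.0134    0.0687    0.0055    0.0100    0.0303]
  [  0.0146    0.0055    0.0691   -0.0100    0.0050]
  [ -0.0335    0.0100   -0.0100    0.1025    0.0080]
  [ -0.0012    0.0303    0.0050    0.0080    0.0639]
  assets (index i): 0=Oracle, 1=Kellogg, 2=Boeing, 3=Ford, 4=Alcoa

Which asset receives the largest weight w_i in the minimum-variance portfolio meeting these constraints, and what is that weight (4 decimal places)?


p=Σ⁻¹μ = [0.6362  -1.0546  2.6325  1.8296  2.5809]
q=Σ⁻¹𝟙 = [12.5628  10.4038  12.3274  13.4011  8.3097]
a=μᵀp=1.167761  b=𝟙ᵀp=6.624540  c=𝟙ᵀq=57.004889  D=ac−b²=22.683535
λ₁=(c·0.163−b)/D = (57.004889·0.163−6.624540)/22.683535 = 0.117586
λ₂=(a−b·0.163)/D = (1.167761−6.624540·0.163)/22.683535 = 0.003878
w* = 0.117586·p + 0.003878·q:
  w_0 = 0.117586·0.6362 + 0.003878·12.5628 = 0.1235  (Oracle)
  w_1 = 0.117586·-1.0546 + 0.003878·10.4038 = -0.0837  (Kellogg)
  w_2 = 0.117586·2.6325 + 0.003878·12.3274 = 0.3573  (Boeing)
  w_3 = 0.117586·1.8296 + 0.003878·13.4011 = 0.2671  (Ford)
  w_4 = 0.117586·2.5809 + 0.003878·8.3097 = 0.3357  (Alcoa)
Σw_i=1.0000  μᵀw=0.1630
σ²=wᵀΣw=λ₁·μ_p+λ₂ = 0.117586·0.163 + 0.003878 = 0.023044 ≈ 0.0230

Boeing (0.3573)


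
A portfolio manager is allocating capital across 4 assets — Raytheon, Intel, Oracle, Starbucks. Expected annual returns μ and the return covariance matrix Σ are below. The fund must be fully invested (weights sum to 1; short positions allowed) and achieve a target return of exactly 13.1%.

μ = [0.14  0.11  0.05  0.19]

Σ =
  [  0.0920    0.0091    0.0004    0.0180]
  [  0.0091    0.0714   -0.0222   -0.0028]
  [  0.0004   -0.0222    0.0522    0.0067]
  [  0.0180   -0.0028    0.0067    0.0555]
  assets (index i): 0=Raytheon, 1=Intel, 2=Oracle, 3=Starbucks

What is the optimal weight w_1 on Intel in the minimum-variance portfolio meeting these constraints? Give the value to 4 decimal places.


0.2845

g=Σ⁻¹μ = [0.7051  2.0106  1.4062  3.1264]
h=Σ⁻¹𝟙 = [5.8222  22.1216  26.7210  14.0200]
a=μᵀg=0.984208  b=𝟙ᵀg=7.248333  c=𝟙ᵀh=68.684784  D=ac−b²=15.061763
λ₁=(c·0.131−b)/D = (68.684784·0.131−7.248333)/15.061763 = 0.116147
λ₂=(a−b·0.131)/D = (0.984208−7.248333·0.131)/15.061763 = 0.002302
w* = 0.116147·g + 0.002302·h:
  w_0 = 0.116147·0.7051 + 0.002302·5.8222 = 0.0953  (Raytheon)
  w_1 = 0.116147·2.0106 + 0.002302·22.1216 = 0.2845  (Intel)
  w_2 = 0.116147·1.4062 + 0.002302·26.7210 = 0.2248  (Oracle)
  w_3 = 0.116147·3.1264 + 0.002302·14.0200 = 0.3954  (Starbucks)
Σw_i=1.0000  μᵀw=0.1310
σ²=wᵀΣw=λ₁·μ_p+λ₂ = 0.116147·0.131 + 0.002302 = 0.017517 ≈ 0.0175


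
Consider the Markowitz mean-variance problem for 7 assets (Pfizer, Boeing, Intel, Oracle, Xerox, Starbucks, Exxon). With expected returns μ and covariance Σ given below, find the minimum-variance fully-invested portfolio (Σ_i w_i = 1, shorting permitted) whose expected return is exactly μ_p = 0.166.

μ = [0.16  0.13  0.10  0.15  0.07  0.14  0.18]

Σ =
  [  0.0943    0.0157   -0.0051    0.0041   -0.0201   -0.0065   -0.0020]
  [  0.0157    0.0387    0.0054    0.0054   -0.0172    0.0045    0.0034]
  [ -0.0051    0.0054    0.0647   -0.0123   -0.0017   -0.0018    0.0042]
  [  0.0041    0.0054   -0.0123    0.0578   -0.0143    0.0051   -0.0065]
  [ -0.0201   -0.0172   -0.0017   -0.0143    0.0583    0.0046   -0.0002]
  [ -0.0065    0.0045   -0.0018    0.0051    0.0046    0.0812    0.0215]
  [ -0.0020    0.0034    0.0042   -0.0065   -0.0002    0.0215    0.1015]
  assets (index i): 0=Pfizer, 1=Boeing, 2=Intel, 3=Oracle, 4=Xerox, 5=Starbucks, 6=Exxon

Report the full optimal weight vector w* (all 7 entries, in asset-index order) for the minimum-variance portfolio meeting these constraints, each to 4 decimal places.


u=Σ⁻¹μ = [2.0208  3.1327  2.1500  3.6468  3.7153  0.8771  1.6744]
v=Σ⁻¹𝟙 = [14.3233  28.5151  20.0271  27.5974  37.4045  6.1178  8.8957]
a=μᵀu=2.176846  b=𝟙ᵀu=17.217061  c=𝟙ᵀv=142.881042  D=ac−b²=14.602767
λ₁=(c·0.166−b)/D = (142.881042·0.166−17.217061)/14.602767 = 0.445203
λ₂=(a−b·0.166)/D = (2.176846−17.217061·0.166)/14.602767 = -0.046648
w* = 0.445203·u + -0.046648·v:
  w_0 = 0.445203·2.0208 + -0.046648·14.3233 = 0.2315  (Pfizer)
  w_1 = 0.445203·3.1327 + -0.046648·28.5151 = 0.0645  (Boeing)
  w_2 = 0.445203·2.1500 + -0.046648·20.0271 = 0.0230  (Intel)
  w_3 = 0.445203·3.6468 + -0.046648·27.5974 = 0.3362  (Oracle)
  w_4 = 0.445203·3.7153 + -0.046648·37.4045 = -0.0908  (Xerox)
  w_5 = 0.445203·0.8771 + -0.046648·6.1178 = 0.1051  (Starbucks)
  w_6 = 0.445203·1.6744 + -0.046648·8.8957 = 0.3305  (Exxon)
Σw_i=1.0000  μᵀw=0.1660
σ²=wᵀΣw=λ₁·μ_p+λ₂ = 0.445203·0.166 + -0.046648 = 0.027256 ≈ 0.0273

0.2315  0.0645  0.0230  0.3362  -0.0908  0.1051  0.3305


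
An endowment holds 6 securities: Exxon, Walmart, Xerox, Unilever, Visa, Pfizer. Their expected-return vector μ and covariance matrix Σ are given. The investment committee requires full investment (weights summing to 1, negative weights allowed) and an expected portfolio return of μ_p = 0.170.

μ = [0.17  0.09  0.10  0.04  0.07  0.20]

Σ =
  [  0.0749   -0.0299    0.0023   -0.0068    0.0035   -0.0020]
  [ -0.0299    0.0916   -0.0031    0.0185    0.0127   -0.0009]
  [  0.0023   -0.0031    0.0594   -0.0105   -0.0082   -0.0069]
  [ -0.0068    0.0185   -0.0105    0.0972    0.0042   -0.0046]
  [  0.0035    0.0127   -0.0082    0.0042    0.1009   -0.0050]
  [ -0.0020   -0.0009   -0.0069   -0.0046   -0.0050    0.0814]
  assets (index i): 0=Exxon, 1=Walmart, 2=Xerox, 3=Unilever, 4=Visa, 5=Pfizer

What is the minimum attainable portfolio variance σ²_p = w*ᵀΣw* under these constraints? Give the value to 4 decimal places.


0.0234

x=Σ⁻¹μ = [3.0480  1.8663  2.1865  0.6110  0.6447  2.8120]
y=Σ⁻¹𝟙 = [19.5105  14.5245  22.0674  11.6204  9.5102  16.0364]
a=μᵀx=1.536751  b=𝟙ᵀx=11.168533  c=𝟙ᵀy=93.269334  D=ac−b²=18.595594
λ₁=(c·0.170−b)/D = (93.269334·0.170−11.168533)/18.595594 = 0.252063
λ₂=(a−b·0.170)/D = (1.536751−11.168533·0.170)/18.595594 = -0.019462
w* = 0.252063·x + -0.019462·y:
  w_0 = 0.252063·3.0480 + -0.019462·19.5105 = 0.3886  (Exxon)
  w_1 = 0.252063·1.8663 + -0.019462·14.5245 = 0.1878  (Walmart)
  w_2 = 0.252063·2.1865 + -0.019462·22.0674 = 0.1217  (Xerox)
  w_3 = 0.252063·0.6110 + -0.019462·11.6204 = -0.0721  (Unilever)
  w_4 = 0.252063·0.6447 + -0.019462·9.5102 = -0.0226  (Visa)
  w_5 = 0.252063·2.8120 + -0.019462·16.0364 = 0.3967  (Pfizer)
Σw_i=1.0000  μᵀw=0.1700
σ²=wᵀΣw=λ₁·μ_p+λ₂ = 0.252063·0.170 + -0.019462 = 0.023389 ≈ 0.0234


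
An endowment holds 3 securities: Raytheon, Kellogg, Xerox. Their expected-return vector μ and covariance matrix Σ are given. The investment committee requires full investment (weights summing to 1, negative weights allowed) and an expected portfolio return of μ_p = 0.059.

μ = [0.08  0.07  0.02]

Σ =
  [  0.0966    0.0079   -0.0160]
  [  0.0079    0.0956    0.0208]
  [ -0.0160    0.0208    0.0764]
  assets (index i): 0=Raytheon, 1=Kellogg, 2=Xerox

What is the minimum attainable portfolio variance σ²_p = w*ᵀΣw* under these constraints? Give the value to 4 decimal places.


0.0326

u=Σ⁻¹μ = [0.8232  0.6056  0.2693]
v=Σ⁻¹𝟙 = [12.1234  6.4396  13.8747]
a=μᵀu=0.113637  b=𝟙ᵀu=1.698144  c=𝟙ᵀv=32.437810  D=ac−b²=0.802437
λ₁=(c·0.059−b)/D = (32.437810·0.059−1.698144)/0.802437 = 0.268790
λ₂=(a−b·0.059)/D = (0.113637−1.698144·0.059)/0.802437 = 0.016757
w* = 0.268790·u + 0.016757·v:
  w_0 = 0.268790·0.8232 + 0.016757·12.1234 = 0.4244  (Raytheon)
  w_1 = 0.268790·0.6056 + 0.016757·6.4396 = 0.2707  (Kellogg)
  w_2 = 0.268790·0.2693 + 0.016757·13.8747 = 0.3049  (Xerox)
Σw_i=1.0000  μᵀw=0.0590
σ²=wᵀΣw=λ₁·μ_p+λ₂ = 0.268790·0.059 + 0.016757 = 0.032615 ≈ 0.0326


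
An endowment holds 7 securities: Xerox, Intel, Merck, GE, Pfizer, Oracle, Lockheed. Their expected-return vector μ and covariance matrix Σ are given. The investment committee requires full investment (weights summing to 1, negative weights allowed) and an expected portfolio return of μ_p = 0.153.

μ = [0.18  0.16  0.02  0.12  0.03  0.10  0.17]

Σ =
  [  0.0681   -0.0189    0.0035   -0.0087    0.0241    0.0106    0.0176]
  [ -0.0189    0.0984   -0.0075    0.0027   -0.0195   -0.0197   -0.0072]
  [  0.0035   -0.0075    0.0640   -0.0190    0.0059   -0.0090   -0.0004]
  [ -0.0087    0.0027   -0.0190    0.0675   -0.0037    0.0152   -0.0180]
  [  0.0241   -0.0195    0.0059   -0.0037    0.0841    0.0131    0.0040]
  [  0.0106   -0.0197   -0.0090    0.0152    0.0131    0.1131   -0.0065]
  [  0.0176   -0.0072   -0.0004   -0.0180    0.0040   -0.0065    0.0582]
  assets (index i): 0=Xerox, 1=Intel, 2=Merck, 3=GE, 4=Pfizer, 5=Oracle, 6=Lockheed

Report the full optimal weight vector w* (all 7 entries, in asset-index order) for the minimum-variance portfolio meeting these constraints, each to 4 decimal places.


0.2372  0.1971  0.0597  0.2211  -0.0514  0.0657  0.2707

p=Σ⁻¹μ = [2.6506  2.6117  1.5897  3.1790  -0.0946  1.0052  3.5554]
q=Σ⁻¹𝟙 = [10.5718  19.2451  26.2256  27.9450  9.9606  9.8522  25.6048]
a=μᵀp=2.010345  b=𝟙ᵀp=14.496894  c=𝟙ᵀq=129.404951  D=ac−b²=49.988636
λ₁=(c·0.153−b)/D = (129.404951·0.153−14.496894)/49.988636 = 0.106065
λ₂=(a−b·0.153)/D = (2.010345−14.496894·0.153)/49.988636 = -0.004155
w* = 0.106065·p + -0.004155·q:
  w_0 = 0.106065·2.6506 + -0.004155·10.5718 = 0.2372  (Xerox)
  w_1 = 0.106065·2.6117 + -0.004155·19.2451 = 0.1971  (Intel)
  w_2 = 0.106065·1.5897 + -0.004155·26.2256 = 0.0597  (Merck)
  w_3 = 0.106065·3.1790 + -0.004155·27.9450 = 0.2211  (GE)
  w_4 = 0.106065·-0.0946 + -0.004155·9.9606 = -0.0514  (Pfizer)
  w_5 = 0.106065·1.0052 + -0.004155·9.8522 = 0.0657  (Oracle)
  w_6 = 0.106065·3.5554 + -0.004155·25.6048 = 0.2707  (Lockheed)
Σw_i=1.0000  μᵀw=0.1530
σ²=wᵀΣw=λ₁·μ_p+λ₂ = 0.106065·0.153 + -0.004155 = 0.012073 ≈ 0.0121


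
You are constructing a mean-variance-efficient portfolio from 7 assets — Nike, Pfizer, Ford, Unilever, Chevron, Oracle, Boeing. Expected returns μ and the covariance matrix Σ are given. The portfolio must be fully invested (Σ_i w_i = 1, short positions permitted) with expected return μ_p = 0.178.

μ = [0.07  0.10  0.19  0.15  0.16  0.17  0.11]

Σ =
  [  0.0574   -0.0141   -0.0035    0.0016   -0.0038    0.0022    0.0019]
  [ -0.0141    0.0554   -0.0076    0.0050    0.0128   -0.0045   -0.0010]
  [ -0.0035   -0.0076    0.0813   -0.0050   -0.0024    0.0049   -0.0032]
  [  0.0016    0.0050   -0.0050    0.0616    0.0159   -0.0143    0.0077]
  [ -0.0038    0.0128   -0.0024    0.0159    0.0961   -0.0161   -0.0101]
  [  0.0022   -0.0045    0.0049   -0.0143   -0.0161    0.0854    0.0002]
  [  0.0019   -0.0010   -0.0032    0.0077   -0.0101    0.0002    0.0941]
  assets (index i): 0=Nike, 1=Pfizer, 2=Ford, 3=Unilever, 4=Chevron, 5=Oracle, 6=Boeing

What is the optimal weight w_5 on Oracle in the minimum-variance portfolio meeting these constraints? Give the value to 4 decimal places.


0.2983

x=Σ⁻¹μ = [1.8455  2.2773  2.7189  2.4506  1.6657  2.6286  1.2210]
y=Σ⁻¹𝟙 = [23.6284  24.1583  16.2486  14.7406  9.8596  15.7434  10.7778]
a=μᵀx=2.088783  b=𝟙ᵀx=14.807614  c=𝟙ᵀy=115.156673  D=ac−b²=21.271802
λ₁=(c·0.178−b)/D = (115.156673·0.178−14.807614)/21.271802 = 0.267503
λ₂=(a−b·0.178)/D = (2.088783−14.807614·0.178)/21.271802 = -0.025714
w* = 0.267503·x + -0.025714·y:
  w_0 = 0.267503·1.8455 + -0.025714·23.6284 = -0.1139  (Nike)
  w_1 = 0.267503·2.2773 + -0.025714·24.1583 = -0.0120  (Pfizer)
  w_2 = 0.267503·2.7189 + -0.025714·16.2486 = 0.3095  (Ford)
  w_3 = 0.267503·2.4506 + -0.025714·14.7406 = 0.2765  (Unilever)
  w_4 = 0.267503·1.6657 + -0.025714·9.8596 = 0.1921  (Chevron)
  w_5 = 0.267503·2.6286 + -0.025714·15.7434 = 0.2983  (Oracle)
  w_6 = 0.267503·1.2210 + -0.025714·10.7778 = 0.0495  (Boeing)
Σw_i=1.0000  μᵀw=0.1780
σ²=wᵀΣw=λ₁·μ_p+λ₂ = 0.267503·0.178 + -0.025714 = 0.021902 ≈ 0.0219


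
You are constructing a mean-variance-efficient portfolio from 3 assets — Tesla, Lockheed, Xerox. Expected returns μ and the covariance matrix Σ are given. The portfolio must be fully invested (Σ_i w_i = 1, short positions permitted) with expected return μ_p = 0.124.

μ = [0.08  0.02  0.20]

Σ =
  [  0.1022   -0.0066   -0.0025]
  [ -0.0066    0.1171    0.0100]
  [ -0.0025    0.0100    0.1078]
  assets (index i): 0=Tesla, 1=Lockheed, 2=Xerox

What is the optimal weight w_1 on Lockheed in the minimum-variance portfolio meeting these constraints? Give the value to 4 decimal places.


0.1896

g=Σ⁻¹μ = [0.8323  0.0581  1.8692]
h=Σ⁻¹𝟙 = [10.5402  8.3872  8.7428]
a=μᵀg=0.441582  b=𝟙ᵀg=2.759532  c=𝟙ᵀh=27.670252  D=ac−b²=4.603669
λ₁=(c·0.124−b)/D = (27.670252·0.124−2.759532)/4.603669 = 0.145879
λ₂=(a−b·0.124)/D = (0.441582−2.759532·0.124)/4.603669 = 0.021591
w* = 0.145879·g + 0.021591·h:
  w_0 = 0.145879·0.8323 + 0.021591·10.5402 = 0.3490  (Tesla)
  w_1 = 0.145879·0.0581 + 0.021591·8.3872 = 0.1896  (Lockheed)
  w_2 = 0.145879·1.8692 + 0.021591·8.7428 = 0.4614  (Xerox)
Σw_i=1.0000  μᵀw=0.1240
σ²=wᵀΣw=λ₁·μ_p+λ₂ = 0.145879·0.124 + 0.021591 = 0.039680 ≈ 0.0397


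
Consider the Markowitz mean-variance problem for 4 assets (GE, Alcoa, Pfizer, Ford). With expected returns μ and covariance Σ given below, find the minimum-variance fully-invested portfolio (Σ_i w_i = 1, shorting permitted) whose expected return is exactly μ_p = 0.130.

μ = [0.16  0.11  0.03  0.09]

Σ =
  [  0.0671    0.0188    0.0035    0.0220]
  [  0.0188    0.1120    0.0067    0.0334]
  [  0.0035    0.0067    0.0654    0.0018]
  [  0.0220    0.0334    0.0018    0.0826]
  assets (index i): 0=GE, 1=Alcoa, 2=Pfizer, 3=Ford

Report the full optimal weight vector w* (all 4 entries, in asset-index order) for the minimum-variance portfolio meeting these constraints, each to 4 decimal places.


0.6249  0.1558  0.1144  0.1049

u=Σ⁻¹μ = [2.1237  0.5166  0.2836  0.3089]
v=Σ⁻¹𝟙 = [10.6174  4.1250  14.0987  7.3035]
a=μᵀu=0.432925  b=𝟙ᵀu=3.232806  c=𝟙ᵀv=36.144549  D=ac−b²=5.196827
λ₁=(c·0.130−b)/D = (36.144549·0.130−3.232806)/5.196827 = 0.282092
λ₂=(a−b·0.130)/D = (0.432925−3.232806·0.130)/5.196827 = 0.002436
w* = 0.282092·u + 0.002436·v:
  w_0 = 0.282092·2.1237 + 0.002436·10.6174 = 0.6249  (GE)
  w_1 = 0.282092·0.5166 + 0.002436·4.1250 = 0.1558  (Alcoa)
  w_2 = 0.282092·0.2836 + 0.002436·14.0987 = 0.1144  (Pfizer)
  w_3 = 0.282092·0.3089 + 0.002436·7.3035 = 0.1049  (Ford)
Σw_i=1.0000  μᵀw=0.1300
σ²=wᵀΣw=λ₁·μ_p+λ₂ = 0.282092·0.130 + 0.002436 = 0.039108 ≈ 0.0391


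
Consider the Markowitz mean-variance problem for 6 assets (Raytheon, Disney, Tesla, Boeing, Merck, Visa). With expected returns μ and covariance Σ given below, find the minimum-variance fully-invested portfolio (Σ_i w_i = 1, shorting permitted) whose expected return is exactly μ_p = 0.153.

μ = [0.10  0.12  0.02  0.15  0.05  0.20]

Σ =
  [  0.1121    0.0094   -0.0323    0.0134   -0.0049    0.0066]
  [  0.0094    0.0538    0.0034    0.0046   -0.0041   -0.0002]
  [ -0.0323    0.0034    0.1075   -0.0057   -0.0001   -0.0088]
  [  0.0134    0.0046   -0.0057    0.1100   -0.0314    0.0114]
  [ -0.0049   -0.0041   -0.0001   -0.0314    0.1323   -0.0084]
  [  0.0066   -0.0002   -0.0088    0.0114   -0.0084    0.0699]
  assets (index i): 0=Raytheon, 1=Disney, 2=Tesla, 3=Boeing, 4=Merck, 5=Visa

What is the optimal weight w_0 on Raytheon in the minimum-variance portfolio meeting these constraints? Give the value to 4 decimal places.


x=Σ⁻¹μ = [0.6243  2.0613  0.6024  1.2080  0.9298  2.7988]
y=Σ⁻¹𝟙 = [9.9394  16.1130  13.5271  9.6947  11.6858  14.9399]
a=μᵀx=1.109268  b=𝟙ᵀx=8.224526  c=𝟙ᵀy=75.899905  D=ac−b²=16.550520
λ₁=(c·0.153−b)/D = (75.899905·0.153−8.224526)/16.550520 = 0.204716
λ₂=(a−b·0.153)/D = (1.109268−8.224526·0.153)/16.550520 = -0.009008
w* = 0.204716·x + -0.009008·y:
  w_0 = 0.204716·0.6243 + -0.009008·9.9394 = 0.0383  (Raytheon)
  w_1 = 0.204716·2.0613 + -0.009008·16.1130 = 0.2768  (Disney)
  w_2 = 0.204716·0.6024 + -0.009008·13.5271 = 0.0015  (Tesla)
  w_3 = 0.204716·1.2080 + -0.009008·9.6947 = 0.1600  (Boeing)
  w_4 = 0.204716·0.9298 + -0.009008·11.6858 = 0.0851  (Merck)
  w_5 = 0.204716·2.7988 + -0.009008·14.9399 = 0.4384  (Visa)
Σw_i=1.0000  μᵀw=0.1530
σ²=wᵀΣw=λ₁·μ_p+λ₂ = 0.204716·0.153 + -0.009008 = 0.022314 ≈ 0.0223

0.0383


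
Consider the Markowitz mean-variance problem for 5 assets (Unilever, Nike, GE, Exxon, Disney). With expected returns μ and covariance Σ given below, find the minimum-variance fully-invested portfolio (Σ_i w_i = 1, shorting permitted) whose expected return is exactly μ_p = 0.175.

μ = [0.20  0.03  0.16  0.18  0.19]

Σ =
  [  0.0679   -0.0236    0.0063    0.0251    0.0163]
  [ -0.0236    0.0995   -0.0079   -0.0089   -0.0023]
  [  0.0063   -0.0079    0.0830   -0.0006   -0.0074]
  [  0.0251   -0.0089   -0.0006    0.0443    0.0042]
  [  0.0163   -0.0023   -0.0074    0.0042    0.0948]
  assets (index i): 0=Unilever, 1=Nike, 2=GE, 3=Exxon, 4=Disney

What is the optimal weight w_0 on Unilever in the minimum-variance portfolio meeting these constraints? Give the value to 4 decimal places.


x=Σ⁻¹μ = [1.5022  1.1621  2.1080  3.3042  1.7923]
y=Σ⁻¹𝟙 = [9.1846  15.3097  13.8018  19.7273  9.5441]
a=μᵀx=1.607865  b=𝟙ᵀx=9.868785  c=𝟙ᵀy=67.567451  D=ac−b²=11.246459
λ₁=(c·0.175−b)/D = (67.567451·0.175−9.868785)/11.246459 = 0.173879
λ₂=(a−b·0.175)/D = (1.607865−9.868785·0.175)/11.246459 = -0.010596
w* = 0.173879·x + -0.010596·y:
  w_0 = 0.173879·1.5022 + -0.010596·9.1846 = 0.1639  (Unilever)
  w_1 = 0.173879·1.1621 + -0.010596·15.3097 = 0.0398  (Nike)
  w_2 = 0.173879·2.1080 + -0.010596·13.8018 = 0.2203  (GE)
  w_3 = 0.173879·3.3042 + -0.010596·19.7273 = 0.3655  (Exxon)
  w_4 = 0.173879·1.7923 + -0.010596·9.5441 = 0.2105  (Disney)
Σw_i=1.0000  μᵀw=0.1750
σ²=wᵀΣw=λ₁·μ_p+λ₂ = 0.173879·0.175 + -0.010596 = 0.019832 ≈ 0.0198

0.1639


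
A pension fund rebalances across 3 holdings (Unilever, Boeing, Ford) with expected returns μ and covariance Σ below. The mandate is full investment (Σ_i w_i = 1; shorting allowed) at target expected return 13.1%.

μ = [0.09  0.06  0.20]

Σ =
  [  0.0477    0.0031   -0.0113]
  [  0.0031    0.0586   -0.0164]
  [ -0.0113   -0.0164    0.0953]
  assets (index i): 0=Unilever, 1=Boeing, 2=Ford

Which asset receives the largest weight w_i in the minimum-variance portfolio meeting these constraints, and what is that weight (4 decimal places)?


Ford (0.4320)

g=Σ⁻¹μ = [2.4119  1.6428  2.6673]
h=Σ⁻¹𝟙 = [23.6164  20.5243  16.8254]
a=μᵀg=0.849105  b=𝟙ᵀg=6.722024  c=𝟙ᵀh=60.966176  D=ac−b²=6.581052
λ₁=(c·0.131−b)/D = (60.966176·0.131−6.722024)/6.581052 = 0.192149
λ₂=(a−b·0.131)/D = (0.849105−6.722024·0.131)/6.581052 = -0.004784
w* = 0.192149·g + -0.004784·h:
  w_0 = 0.192149·2.4119 + -0.004784·23.6164 = 0.3505  (Unilever)
  w_1 = 0.192149·1.6428 + -0.004784·20.5243 = 0.2175  (Boeing)
  w_2 = 0.192149·2.6673 + -0.004784·16.8254 = 0.4320  (Ford)
Σw_i=1.0000  μᵀw=0.1310
σ²=wᵀΣw=λ₁·μ_p+λ₂ = 0.192149·0.131 + -0.004784 = 0.020388 ≈ 0.0204


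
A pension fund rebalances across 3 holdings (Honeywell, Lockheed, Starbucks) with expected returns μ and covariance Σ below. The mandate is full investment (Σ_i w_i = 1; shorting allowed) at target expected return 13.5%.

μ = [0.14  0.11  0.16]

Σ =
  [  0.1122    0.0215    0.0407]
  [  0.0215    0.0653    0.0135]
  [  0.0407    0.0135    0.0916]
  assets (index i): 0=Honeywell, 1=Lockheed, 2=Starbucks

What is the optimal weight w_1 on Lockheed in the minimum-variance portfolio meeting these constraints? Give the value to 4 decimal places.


x=Σ⁻¹μ = [0.5287  1.2356  1.3297]
y=Σ⁻¹𝟙 = [3.8409  12.5269  7.3642]
a=μᵀx=0.422681  b=𝟙ᵀx=3.093956  c=𝟙ᵀy=23.731977  D=ac−b²=0.458505
λ₁=(c·0.135−b)/D = (23.731977·0.135−3.093956)/0.458505 = 0.239608
λ₂=(a−b·0.135)/D = (0.422681−3.093956·0.135)/0.458505 = 0.010899
w* = 0.239608·x + 0.010899·y:
  w_0 = 0.239608·0.5287 + 0.010899·3.8409 = 0.1685  (Honeywell)
  w_1 = 0.239608·1.2356 + 0.010899·12.5269 = 0.4326  (Lockheed)
  w_2 = 0.239608·1.3297 + 0.010899·7.3642 = 0.3989  (Starbucks)
Σw_i=1.0000  μᵀw=0.1350
σ²=wᵀΣw=λ₁·μ_p+λ₂ = 0.239608·0.135 + 0.010899 = 0.043246 ≈ 0.0432

0.4326


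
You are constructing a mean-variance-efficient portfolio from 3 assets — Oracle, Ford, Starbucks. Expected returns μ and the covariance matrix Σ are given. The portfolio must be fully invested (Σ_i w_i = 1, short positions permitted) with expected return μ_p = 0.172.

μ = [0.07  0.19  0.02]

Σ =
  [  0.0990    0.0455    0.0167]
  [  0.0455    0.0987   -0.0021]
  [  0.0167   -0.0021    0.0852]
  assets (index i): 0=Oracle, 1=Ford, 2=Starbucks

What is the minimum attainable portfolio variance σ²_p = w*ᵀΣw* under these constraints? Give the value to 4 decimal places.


0.0781

p=Σ⁻¹μ = [-0.3036  2.0723  0.3453]
q=Σ⁻¹𝟙 = [4.3991  8.3395  11.0804]
a=μᵀp=0.379398  b=𝟙ᵀp=2.114052  c=𝟙ᵀq=23.818983  D=ac−b²=4.567654
λ₁=(c·0.172−b)/D = (23.818983·0.172−2.114052)/4.567654 = 0.434099
λ₂=(a−b·0.172)/D = (0.379398−2.114052·0.172)/4.567654 = 0.003455
w* = 0.434099·p + 0.003455·q:
  w_0 = 0.434099·-0.3036 + 0.003455·4.3991 = -0.1166  (Oracle)
  w_1 = 0.434099·2.0723 + 0.003455·8.3395 = 0.9284  (Ford)
  w_2 = 0.434099·0.3453 + 0.003455·11.0804 = 0.1882  (Starbucks)
Σw_i=1.0000  μᵀw=0.1720
σ²=wᵀΣw=λ₁·μ_p+λ₂ = 0.434099·0.172 + 0.003455 = 0.078120 ≈ 0.0781


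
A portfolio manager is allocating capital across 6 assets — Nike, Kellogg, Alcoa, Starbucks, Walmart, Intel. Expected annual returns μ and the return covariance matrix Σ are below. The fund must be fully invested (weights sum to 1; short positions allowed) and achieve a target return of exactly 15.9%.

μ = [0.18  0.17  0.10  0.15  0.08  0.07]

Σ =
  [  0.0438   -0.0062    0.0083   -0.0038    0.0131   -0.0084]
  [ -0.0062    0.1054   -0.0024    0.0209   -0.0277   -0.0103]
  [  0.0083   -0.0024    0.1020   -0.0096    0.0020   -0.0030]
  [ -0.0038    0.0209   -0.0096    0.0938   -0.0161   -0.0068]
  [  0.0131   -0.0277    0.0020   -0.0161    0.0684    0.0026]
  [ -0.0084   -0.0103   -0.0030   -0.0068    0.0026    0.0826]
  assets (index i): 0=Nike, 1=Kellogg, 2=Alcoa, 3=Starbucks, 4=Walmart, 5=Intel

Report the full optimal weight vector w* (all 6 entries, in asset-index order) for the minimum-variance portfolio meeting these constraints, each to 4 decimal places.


g=Σ⁻¹μ = [4.2580  2.0968  0.8697  1.7777  1.5327  1.6716]
h=Σ⁻¹𝟙 = [21.9446  14.8787  9.7921  13.6904  18.7291  17.0867]
a=μᵀg=1.716159  b=𝟙ᵀg=12.206581  c=𝟙ᵀh=96.121660  D=ac−b²=15.959448
λ₁=(c·0.159−b)/D = (96.121660·0.159−12.206581)/15.959448 = 0.192786
λ₂=(a−b·0.159)/D = (1.716159−12.206581·0.159)/15.959448 = -0.014079
w* = 0.192786·g + -0.014079·h:
  w_0 = 0.192786·4.2580 + -0.014079·21.9446 = 0.5119  (Nike)
  w_1 = 0.192786·2.0968 + -0.014079·14.8787 = 0.1948  (Kellogg)
  w_2 = 0.192786·0.8697 + -0.014079·9.7921 = 0.0298  (Alcoa)
  w_3 = 0.192786·1.7777 + -0.014079·13.6904 = 0.1500  (Starbucks)
  w_4 = 0.192786·1.5327 + -0.014079·18.7291 = 0.0318  (Walmart)
  w_5 = 0.192786·1.6716 + -0.014079·17.0867 = 0.0817  (Intel)
Σw_i=1.0000  μᵀw=0.1590
σ²=wᵀΣw=λ₁·μ_p+λ₂ = 0.192786·0.159 + -0.014079 = 0.016574 ≈ 0.0166

0.5119  0.1948  0.0298  0.1500  0.0318  0.0817


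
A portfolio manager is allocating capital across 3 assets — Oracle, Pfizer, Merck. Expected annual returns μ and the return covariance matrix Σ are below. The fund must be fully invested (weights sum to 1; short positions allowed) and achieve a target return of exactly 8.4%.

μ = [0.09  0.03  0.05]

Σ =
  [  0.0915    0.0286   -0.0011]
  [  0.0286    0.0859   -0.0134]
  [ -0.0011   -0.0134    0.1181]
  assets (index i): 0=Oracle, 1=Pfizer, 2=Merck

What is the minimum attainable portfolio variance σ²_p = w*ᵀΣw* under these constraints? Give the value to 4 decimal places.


p=Σ⁻¹μ = [0.9578  0.0995  0.4436]
q=Σ⁻¹𝟙 = [7.7376  10.5847  9.7404]
a=μᵀp=0.111370  b=𝟙ᵀp=1.500949  c=𝟙ᵀq=28.062765  D=ac−b²=0.872497
λ₁=(c·0.084−b)/D = (28.062765·0.084−1.500949)/0.872497 = 0.981463
λ₂=(a−b·0.084)/D = (0.111370−1.500949·0.084)/0.872497 = -0.016860
w* = 0.981463·p + -0.016860·q:
  w_0 = 0.981463·0.9578 + -0.016860·7.7376 = 0.8096  (Oracle)
  w_1 = 0.981463·0.0995 + -0.016860·10.5847 = -0.0808  (Pfizer)
  w_2 = 0.981463·0.4436 + -0.016860·9.7404 = 0.2711  (Merck)
Σw_i=1.0000  μᵀw=0.0840
σ²=wᵀΣw=λ₁·μ_p+λ₂ = 0.981463·0.084 + -0.016860 = 0.065583 ≈ 0.0656

0.0656


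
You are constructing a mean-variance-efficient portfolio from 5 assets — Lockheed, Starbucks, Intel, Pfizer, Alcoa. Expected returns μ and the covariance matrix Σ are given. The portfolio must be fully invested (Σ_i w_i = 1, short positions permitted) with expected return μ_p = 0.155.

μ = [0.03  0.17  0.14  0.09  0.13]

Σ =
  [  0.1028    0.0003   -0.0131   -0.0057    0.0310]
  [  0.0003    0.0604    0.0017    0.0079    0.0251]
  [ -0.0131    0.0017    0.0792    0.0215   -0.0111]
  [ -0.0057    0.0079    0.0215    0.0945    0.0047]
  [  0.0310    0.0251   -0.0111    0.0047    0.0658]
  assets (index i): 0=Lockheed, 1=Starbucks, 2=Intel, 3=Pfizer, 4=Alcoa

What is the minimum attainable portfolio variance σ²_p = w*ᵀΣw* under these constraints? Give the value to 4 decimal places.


0.0294

u=Σ⁻¹μ = [0.1176  2.1442  1.8585  0.2880  1.3953]
v=Σ⁻¹𝟙 = [9.3400  11.9357  13.2033  6.7463  7.9897]
a=μᵀu=0.835534  b=𝟙ᵀu=5.803561  c=𝟙ᵀv=49.215043  D=ac−b²=7.439507
λ₁=(c·0.155−b)/D = (49.215043·0.155−5.803561)/7.439507 = 0.245281
λ₂=(a−b·0.155)/D = (0.835534−5.803561·0.155)/7.439507 = -0.008605
w* = 0.245281·u + -0.008605·v:
  w_0 = 0.245281·0.1176 + -0.008605·9.3400 = -0.0515  (Lockheed)
  w_1 = 0.245281·2.1442 + -0.008605·11.9357 = 0.4232  (Starbucks)
  w_2 = 0.245281·1.8585 + -0.008605·13.2033 = 0.3422  (Intel)
  w_3 = 0.245281·0.2880 + -0.008605·6.7463 = 0.0126  (Pfizer)
  w_4 = 0.245281·1.3953 + -0.008605·7.9897 = 0.2735  (Alcoa)
Σw_i=1.0000  μᵀw=0.1550
σ²=wᵀΣw=λ₁·μ_p+λ₂ = 0.245281·0.155 + -0.008605 = 0.029413 ≈ 0.0294


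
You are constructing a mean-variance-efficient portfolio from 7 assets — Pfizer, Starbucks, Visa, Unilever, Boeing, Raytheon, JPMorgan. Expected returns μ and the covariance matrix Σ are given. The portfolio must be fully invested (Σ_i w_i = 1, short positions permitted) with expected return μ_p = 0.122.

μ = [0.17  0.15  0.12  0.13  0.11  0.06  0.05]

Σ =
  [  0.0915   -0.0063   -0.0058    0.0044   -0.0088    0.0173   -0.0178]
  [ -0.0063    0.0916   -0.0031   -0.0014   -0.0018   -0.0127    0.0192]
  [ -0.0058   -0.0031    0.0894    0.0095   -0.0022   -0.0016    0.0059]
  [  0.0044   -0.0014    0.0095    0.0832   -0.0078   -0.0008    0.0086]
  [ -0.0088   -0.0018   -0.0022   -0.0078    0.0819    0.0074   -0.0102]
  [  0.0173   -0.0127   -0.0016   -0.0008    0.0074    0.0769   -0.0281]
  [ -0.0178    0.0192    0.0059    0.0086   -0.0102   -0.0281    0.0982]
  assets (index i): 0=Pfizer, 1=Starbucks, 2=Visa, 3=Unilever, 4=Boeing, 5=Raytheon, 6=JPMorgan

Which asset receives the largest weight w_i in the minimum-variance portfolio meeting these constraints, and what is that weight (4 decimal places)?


Pfizer (0.1974)

g=Σ⁻¹μ = [2.1851  1.8401  1.4064  1.4188  1.8167  0.7301  0.7343]
h=Σ⁻¹𝟙 = [13.2807  11.7819  11.0441  10.3205  15.5721  16.2802  14.9957]
a=μᵀg=1.281048  b=𝟙ᵀg=10.131486  c=𝟙ᵀh=93.275159  D=ac−b²=16.842964
λ₁=(c·0.122−b)/D = (93.275159·0.122−10.131486)/16.842964 = 0.074101
λ₂=(a−b·0.122)/D = (1.281048−10.131486·0.122)/16.842964 = 0.002672
w* = 0.074101·g + 0.002672·h:
  w_0 = 0.074101·2.1851 + 0.002672·13.2807 = 0.1974  (Pfizer)
  w_1 = 0.074101·1.8401 + 0.002672·11.7819 = 0.1678  (Starbucks)
  w_2 = 0.074101·1.4064 + 0.002672·11.0441 = 0.1337  (Visa)
  w_3 = 0.074101·1.4188 + 0.002672·10.3205 = 0.1327  (Unilever)
  w_4 = 0.074101·1.8167 + 0.002672·15.5721 = 0.1762  (Boeing)
  w_5 = 0.074101·0.7301 + 0.002672·16.2802 = 0.0976  (Raytheon)
  w_6 = 0.074101·0.7343 + 0.002672·14.9957 = 0.0945  (JPMorgan)
Σw_i=1.0000  μᵀw=0.1220
σ²=wᵀΣw=λ₁·μ_p+λ₂ = 0.074101·0.122 + 0.002672 = 0.011712 ≈ 0.0117


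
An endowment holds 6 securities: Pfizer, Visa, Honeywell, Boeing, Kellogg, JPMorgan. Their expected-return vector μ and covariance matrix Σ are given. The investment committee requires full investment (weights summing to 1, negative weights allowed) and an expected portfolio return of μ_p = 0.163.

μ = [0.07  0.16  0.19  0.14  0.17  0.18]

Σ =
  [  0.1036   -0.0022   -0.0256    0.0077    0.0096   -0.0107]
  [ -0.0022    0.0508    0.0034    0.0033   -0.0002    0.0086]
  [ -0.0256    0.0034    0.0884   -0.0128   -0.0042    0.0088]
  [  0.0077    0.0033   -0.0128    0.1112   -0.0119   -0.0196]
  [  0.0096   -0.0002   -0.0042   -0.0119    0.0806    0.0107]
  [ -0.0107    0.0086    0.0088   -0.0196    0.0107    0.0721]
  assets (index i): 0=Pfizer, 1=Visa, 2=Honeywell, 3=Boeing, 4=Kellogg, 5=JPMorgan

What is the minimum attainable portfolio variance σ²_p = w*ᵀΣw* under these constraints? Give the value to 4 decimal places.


p=Σ⁻¹μ = [1.2608  2.5174  2.5804  2.0248  2.0922  2.3083]
q=Σ⁻¹𝟙 = [13.2107  16.0693  15.6000  13.0939  11.7848  13.8200]
a=μᵀp=2.035972  b=𝟙ᵀp=12.783992  c=𝟙ᵀq=83.578657  D=ac−b²=6.733335
λ₁=(c·0.163−b)/D = (83.578657·0.163−12.783992)/6.733335 = 0.124653
λ₂=(a−b·0.163)/D = (2.035972−12.783992·0.163)/6.733335 = -0.007102
w* = 0.124653·p + -0.007102·q:
  w_0 = 0.124653·1.2608 + -0.007102·13.2107 = 0.0633  (Pfizer)
  w_1 = 0.124653·2.5174 + -0.007102·16.0693 = 0.1997  (Visa)
  w_2 = 0.124653·2.5804 + -0.007102·15.6000 = 0.2109  (Honeywell)
  w_3 = 0.124653·2.0248 + -0.007102·13.0939 = 0.1594  (Boeing)
  w_4 = 0.124653·2.0922 + -0.007102·11.7848 = 0.1771  (Kellogg)
  w_5 = 0.124653·2.3083 + -0.007102·13.8200 = 0.1896  (JPMorgan)
Σw_i=1.0000  μᵀw=0.1630
σ²=wᵀΣw=λ₁·μ_p+λ₂ = 0.124653·0.163 + -0.007102 = 0.013217 ≈ 0.0132

0.0132


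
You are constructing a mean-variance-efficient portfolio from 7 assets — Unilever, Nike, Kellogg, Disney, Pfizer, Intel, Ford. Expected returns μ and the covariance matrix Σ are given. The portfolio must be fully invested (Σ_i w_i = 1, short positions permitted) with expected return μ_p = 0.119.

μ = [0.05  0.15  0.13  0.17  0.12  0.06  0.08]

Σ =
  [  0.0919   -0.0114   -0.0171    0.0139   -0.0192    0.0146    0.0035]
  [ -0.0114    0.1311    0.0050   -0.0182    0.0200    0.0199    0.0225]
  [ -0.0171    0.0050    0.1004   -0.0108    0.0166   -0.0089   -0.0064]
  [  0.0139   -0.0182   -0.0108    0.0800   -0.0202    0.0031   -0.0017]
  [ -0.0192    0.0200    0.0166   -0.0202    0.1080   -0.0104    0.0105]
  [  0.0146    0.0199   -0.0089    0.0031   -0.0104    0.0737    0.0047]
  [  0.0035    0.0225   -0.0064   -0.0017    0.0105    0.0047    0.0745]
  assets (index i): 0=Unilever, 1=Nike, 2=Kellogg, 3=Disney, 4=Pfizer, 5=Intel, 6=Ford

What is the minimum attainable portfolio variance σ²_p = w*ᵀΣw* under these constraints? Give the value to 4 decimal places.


p=Σ⁻¹μ = [0.7031  1.1316  1.5372  2.7885  1.3019  0.5783  0.6747]
q=Σ⁻¹𝟙 = [11.6671  5.0270  13.2395  16.0710  11.4865  11.7741  10.4989]
a=μᵀp=1.123676  b=𝟙ᵀp=8.715345  c=𝟙ᵀq=79.764055  D=ac−b²=13.671678
λ₁=(c·0.119−b)/D = (79.764055·0.119−8.715345)/13.671678 = 0.056802
λ₂=(a−b·0.119)/D = (1.123676−8.715345·0.119)/13.671678 = 0.006331
w* = 0.056802·p + 0.006331·q:
  w_0 = 0.056802·0.7031 + 0.006331·11.6671 = 0.1138  (Unilever)
  w_1 = 0.056802·1.1316 + 0.006331·5.0270 = 0.0961  (Nike)
  w_2 = 0.056802·1.5372 + 0.006331·13.2395 = 0.1711  (Kellogg)
  w_3 = 0.056802·2.7885 + 0.006331·16.0710 = 0.2601  (Disney)
  w_4 = 0.056802·1.3019 + 0.006331·11.4865 = 0.1467  (Pfizer)
  w_5 = 0.056802·0.5783 + 0.006331·11.7741 = 0.1074  (Intel)
  w_6 = 0.056802·0.6747 + 0.006331·10.4989 = 0.1048  (Ford)
Σw_i=1.0000  μᵀw=0.1190
σ²=wᵀΣw=λ₁·μ_p+λ₂ = 0.056802·0.119 + 0.006331 = 0.013090 ≈ 0.0131

0.0131
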